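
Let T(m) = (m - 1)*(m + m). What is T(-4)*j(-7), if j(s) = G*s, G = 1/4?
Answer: -70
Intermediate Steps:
G = ¼ ≈ 0.25000
T(m) = 2*m*(-1 + m) (T(m) = (-1 + m)*(2*m) = 2*m*(-1 + m))
j(s) = s/4
T(-4)*j(-7) = (2*(-4)*(-1 - 4))*((¼)*(-7)) = (2*(-4)*(-5))*(-7/4) = 40*(-7/4) = -70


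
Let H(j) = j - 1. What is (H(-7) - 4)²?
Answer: 144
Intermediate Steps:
H(j) = -1 + j
(H(-7) - 4)² = ((-1 - 7) - 4)² = (-8 - 4)² = (-12)² = 144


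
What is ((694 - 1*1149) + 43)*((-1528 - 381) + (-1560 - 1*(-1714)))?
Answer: 723060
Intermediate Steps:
((694 - 1*1149) + 43)*((-1528 - 381) + (-1560 - 1*(-1714))) = ((694 - 1149) + 43)*(-1909 + (-1560 + 1714)) = (-455 + 43)*(-1909 + 154) = -412*(-1755) = 723060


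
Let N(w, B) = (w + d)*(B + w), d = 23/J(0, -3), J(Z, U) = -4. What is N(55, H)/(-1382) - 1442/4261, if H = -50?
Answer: -12168461/23554808 ≈ -0.51660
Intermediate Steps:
d = -23/4 (d = 23/(-4) = 23*(-¼) = -23/4 ≈ -5.7500)
N(w, B) = (-23/4 + w)*(B + w) (N(w, B) = (w - 23/4)*(B + w) = (-23/4 + w)*(B + w))
N(55, H)/(-1382) - 1442/4261 = (55² - 23/4*(-50) - 23/4*55 - 50*55)/(-1382) - 1442/4261 = (3025 + 575/2 - 1265/4 - 2750)*(-1/1382) - 1442*1/4261 = (985/4)*(-1/1382) - 1442/4261 = -985/5528 - 1442/4261 = -12168461/23554808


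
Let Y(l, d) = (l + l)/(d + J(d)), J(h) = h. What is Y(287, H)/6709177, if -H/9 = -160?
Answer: 287/9661214880 ≈ 2.9706e-8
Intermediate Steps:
H = 1440 (H = -9*(-160) = 1440)
Y(l, d) = l/d (Y(l, d) = (l + l)/(d + d) = (2*l)/((2*d)) = (2*l)*(1/(2*d)) = l/d)
Y(287, H)/6709177 = (287/1440)/6709177 = (287*(1/1440))*(1/6709177) = (287/1440)*(1/6709177) = 287/9661214880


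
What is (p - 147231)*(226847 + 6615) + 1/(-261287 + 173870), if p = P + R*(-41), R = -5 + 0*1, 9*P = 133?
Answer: -333365059377223/9713 ≈ -3.4322e+10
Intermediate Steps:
P = 133/9 (P = (⅑)*133 = 133/9 ≈ 14.778)
R = -5 (R = -5 + 0 = -5)
p = 1978/9 (p = 133/9 - 5*(-41) = 133/9 + 205 = 1978/9 ≈ 219.78)
(p - 147231)*(226847 + 6615) + 1/(-261287 + 173870) = (1978/9 - 147231)*(226847 + 6615) + 1/(-261287 + 173870) = -1323101/9*233462 + 1/(-87417) = -308893805662/9 - 1/87417 = -333365059377223/9713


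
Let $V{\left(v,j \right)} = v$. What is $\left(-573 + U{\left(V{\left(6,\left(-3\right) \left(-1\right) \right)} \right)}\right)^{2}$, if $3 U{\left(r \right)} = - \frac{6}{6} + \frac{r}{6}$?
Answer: $328329$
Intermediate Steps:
$U{\left(r \right)} = - \frac{1}{3} + \frac{r}{18}$ ($U{\left(r \right)} = \frac{- \frac{6}{6} + \frac{r}{6}}{3} = \frac{\left(-6\right) \frac{1}{6} + r \frac{1}{6}}{3} = \frac{-1 + \frac{r}{6}}{3} = - \frac{1}{3} + \frac{r}{18}$)
$\left(-573 + U{\left(V{\left(6,\left(-3\right) \left(-1\right) \right)} \right)}\right)^{2} = \left(-573 + \left(- \frac{1}{3} + \frac{1}{18} \cdot 6\right)\right)^{2} = \left(-573 + \left(- \frac{1}{3} + \frac{1}{3}\right)\right)^{2} = \left(-573 + 0\right)^{2} = \left(-573\right)^{2} = 328329$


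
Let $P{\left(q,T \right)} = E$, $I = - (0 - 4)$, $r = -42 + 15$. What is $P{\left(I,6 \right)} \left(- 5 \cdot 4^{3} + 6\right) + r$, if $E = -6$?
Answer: $1857$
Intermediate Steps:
$r = -27$
$I = 4$ ($I = \left(-1\right) \left(-4\right) = 4$)
$P{\left(q,T \right)} = -6$
$P{\left(I,6 \right)} \left(- 5 \cdot 4^{3} + 6\right) + r = - 6 \left(- 5 \cdot 4^{3} + 6\right) - 27 = - 6 \left(\left(-5\right) 64 + 6\right) - 27 = - 6 \left(-320 + 6\right) - 27 = \left(-6\right) \left(-314\right) - 27 = 1884 - 27 = 1857$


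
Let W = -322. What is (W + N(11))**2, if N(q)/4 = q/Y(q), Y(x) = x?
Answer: 101124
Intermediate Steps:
N(q) = 4 (N(q) = 4*(q/q) = 4*1 = 4)
(W + N(11))**2 = (-322 + 4)**2 = (-318)**2 = 101124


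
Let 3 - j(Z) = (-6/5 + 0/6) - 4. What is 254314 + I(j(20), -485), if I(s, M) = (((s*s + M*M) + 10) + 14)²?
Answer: 34608741951086/625 ≈ 5.5374e+10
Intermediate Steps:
j(Z) = 41/5 (j(Z) = 3 - ((-6/5 + 0/6) - 4) = 3 - ((-6*⅕ + 0*(⅙)) - 4) = 3 - ((-6/5 + 0) - 4) = 3 - (-6/5 - 4) = 3 - 1*(-26/5) = 3 + 26/5 = 41/5)
I(s, M) = (24 + M² + s²)² (I(s, M) = (((s² + M²) + 10) + 14)² = (((M² + s²) + 10) + 14)² = ((10 + M² + s²) + 14)² = (24 + M² + s²)²)
254314 + I(j(20), -485) = 254314 + (24 + (-485)² + (41/5)²)² = 254314 + (24 + 235225 + 1681/25)² = 254314 + (5882906/25)² = 254314 + 34608583004836/625 = 34608741951086/625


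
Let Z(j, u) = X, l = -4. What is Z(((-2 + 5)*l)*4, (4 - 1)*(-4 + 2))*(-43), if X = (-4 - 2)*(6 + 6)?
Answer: 3096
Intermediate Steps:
X = -72 (X = -6*12 = -72)
Z(j, u) = -72
Z(((-2 + 5)*l)*4, (4 - 1)*(-4 + 2))*(-43) = -72*(-43) = 3096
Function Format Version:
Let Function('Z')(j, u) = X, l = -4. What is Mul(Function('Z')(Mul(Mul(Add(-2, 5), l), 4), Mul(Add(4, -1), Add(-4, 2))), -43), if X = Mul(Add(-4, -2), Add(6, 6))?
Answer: 3096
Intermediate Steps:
X = -72 (X = Mul(-6, 12) = -72)
Function('Z')(j, u) = -72
Mul(Function('Z')(Mul(Mul(Add(-2, 5), l), 4), Mul(Add(4, -1), Add(-4, 2))), -43) = Mul(-72, -43) = 3096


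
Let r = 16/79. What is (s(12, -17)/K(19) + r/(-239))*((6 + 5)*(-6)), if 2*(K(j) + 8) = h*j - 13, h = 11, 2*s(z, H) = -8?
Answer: 846604/283215 ≈ 2.9893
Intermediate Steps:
s(z, H) = -4 (s(z, H) = (½)*(-8) = -4)
r = 16/79 (r = 16*(1/79) = 16/79 ≈ 0.20253)
K(j) = -29/2 + 11*j/2 (K(j) = -8 + (11*j - 13)/2 = -8 + (-13 + 11*j)/2 = -8 + (-13/2 + 11*j/2) = -29/2 + 11*j/2)
(s(12, -17)/K(19) + r/(-239))*((6 + 5)*(-6)) = (-4/(-29/2 + (11/2)*19) + (16/79)/(-239))*((6 + 5)*(-6)) = (-4/(-29/2 + 209/2) + (16/79)*(-1/239))*(11*(-6)) = (-4/90 - 16/18881)*(-66) = (-4*1/90 - 16/18881)*(-66) = (-2/45 - 16/18881)*(-66) = -38482/849645*(-66) = 846604/283215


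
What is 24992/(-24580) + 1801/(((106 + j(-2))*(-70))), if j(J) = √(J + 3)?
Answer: -11572933/9205210 ≈ -1.2572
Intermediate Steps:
j(J) = √(3 + J)
24992/(-24580) + 1801/(((106 + j(-2))*(-70))) = 24992/(-24580) + 1801/(((106 + √(3 - 2))*(-70))) = 24992*(-1/24580) + 1801/(((106 + √1)*(-70))) = -6248/6145 + 1801/(((106 + 1)*(-70))) = -6248/6145 + 1801/((107*(-70))) = -6248/6145 + 1801/(-7490) = -6248/6145 + 1801*(-1/7490) = -6248/6145 - 1801/7490 = -11572933/9205210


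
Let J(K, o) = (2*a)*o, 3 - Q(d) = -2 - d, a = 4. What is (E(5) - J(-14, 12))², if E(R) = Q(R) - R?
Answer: 8281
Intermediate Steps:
Q(d) = 5 + d (Q(d) = 3 - (-2 - d) = 3 + (2 + d) = 5 + d)
J(K, o) = 8*o (J(K, o) = (2*4)*o = 8*o)
E(R) = 5 (E(R) = (5 + R) - R = 5)
(E(5) - J(-14, 12))² = (5 - 8*12)² = (5 - 1*96)² = (5 - 96)² = (-91)² = 8281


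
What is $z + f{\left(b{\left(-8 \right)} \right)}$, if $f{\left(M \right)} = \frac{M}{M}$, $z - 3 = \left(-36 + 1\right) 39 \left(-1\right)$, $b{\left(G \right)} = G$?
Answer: $1369$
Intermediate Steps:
$z = 1368$ ($z = 3 + \left(-36 + 1\right) 39 \left(-1\right) = 3 - -1365 = 3 + 1365 = 1368$)
$f{\left(M \right)} = 1$
$z + f{\left(b{\left(-8 \right)} \right)} = 1368 + 1 = 1369$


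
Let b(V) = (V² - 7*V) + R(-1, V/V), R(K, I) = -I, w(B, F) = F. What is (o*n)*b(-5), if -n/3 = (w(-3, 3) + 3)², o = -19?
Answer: 121068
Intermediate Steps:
b(V) = -1 + V² - 7*V (b(V) = (V² - 7*V) - V/V = (V² - 7*V) - 1*1 = (V² - 7*V) - 1 = -1 + V² - 7*V)
n = -108 (n = -3*(3 + 3)² = -3*6² = -3*36 = -108)
(o*n)*b(-5) = (-19*(-108))*(-1 + (-5)² - 7*(-5)) = 2052*(-1 + 25 + 35) = 2052*59 = 121068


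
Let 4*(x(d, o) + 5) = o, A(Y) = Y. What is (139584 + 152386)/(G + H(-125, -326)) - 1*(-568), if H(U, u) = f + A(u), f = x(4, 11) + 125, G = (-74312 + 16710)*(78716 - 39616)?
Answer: 5117084484304/9008953613 ≈ 568.00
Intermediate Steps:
G = -2252238200 (G = -57602*39100 = -2252238200)
x(d, o) = -5 + o/4
f = 491/4 (f = (-5 + (¼)*11) + 125 = (-5 + 11/4) + 125 = -9/4 + 125 = 491/4 ≈ 122.75)
H(U, u) = 491/4 + u
(139584 + 152386)/(G + H(-125, -326)) - 1*(-568) = (139584 + 152386)/(-2252238200 + (491/4 - 326)) - 1*(-568) = 291970/(-2252238200 - 813/4) + 568 = 291970/(-9008953613/4) + 568 = 291970*(-4/9008953613) + 568 = -1167880/9008953613 + 568 = 5117084484304/9008953613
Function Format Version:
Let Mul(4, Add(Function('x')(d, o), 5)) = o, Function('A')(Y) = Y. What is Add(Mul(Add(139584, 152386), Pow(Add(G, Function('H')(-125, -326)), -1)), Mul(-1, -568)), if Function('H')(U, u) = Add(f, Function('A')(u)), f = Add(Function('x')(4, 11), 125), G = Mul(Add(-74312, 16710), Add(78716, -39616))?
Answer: Rational(5117084484304, 9008953613) ≈ 568.00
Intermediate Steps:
G = -2252238200 (G = Mul(-57602, 39100) = -2252238200)
Function('x')(d, o) = Add(-5, Mul(Rational(1, 4), o))
f = Rational(491, 4) (f = Add(Add(-5, Mul(Rational(1, 4), 11)), 125) = Add(Add(-5, Rational(11, 4)), 125) = Add(Rational(-9, 4), 125) = Rational(491, 4) ≈ 122.75)
Function('H')(U, u) = Add(Rational(491, 4), u)
Add(Mul(Add(139584, 152386), Pow(Add(G, Function('H')(-125, -326)), -1)), Mul(-1, -568)) = Add(Mul(Add(139584, 152386), Pow(Add(-2252238200, Add(Rational(491, 4), -326)), -1)), Mul(-1, -568)) = Add(Mul(291970, Pow(Add(-2252238200, Rational(-813, 4)), -1)), 568) = Add(Mul(291970, Pow(Rational(-9008953613, 4), -1)), 568) = Add(Mul(291970, Rational(-4, 9008953613)), 568) = Add(Rational(-1167880, 9008953613), 568) = Rational(5117084484304, 9008953613)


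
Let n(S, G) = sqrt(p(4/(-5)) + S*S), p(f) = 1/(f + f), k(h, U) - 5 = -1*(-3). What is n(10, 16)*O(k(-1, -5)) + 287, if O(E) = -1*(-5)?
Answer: 287 + 5*sqrt(1590)/4 ≈ 336.84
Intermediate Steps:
k(h, U) = 8 (k(h, U) = 5 - 1*(-3) = 5 + 3 = 8)
p(f) = 1/(2*f)
O(E) = 5
n(S, G) = sqrt(-5/8 + S**2) (n(S, G) = sqrt(1/(2*((4/(-5)))) + S*S) = sqrt(1/(2*((4*(-1/5)))) + S**2) = sqrt(1/(2*(-4/5)) + S**2) = sqrt((1/2)*(-5/4) + S**2) = sqrt(-5/8 + S**2))
n(10, 16)*O(k(-1, -5)) + 287 = (sqrt(-10 + 16*10**2)/4)*5 + 287 = (sqrt(-10 + 16*100)/4)*5 + 287 = (sqrt(-10 + 1600)/4)*5 + 287 = (sqrt(1590)/4)*5 + 287 = 5*sqrt(1590)/4 + 287 = 287 + 5*sqrt(1590)/4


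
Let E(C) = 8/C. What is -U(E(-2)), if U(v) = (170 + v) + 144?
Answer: -310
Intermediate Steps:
U(v) = 314 + v
-U(E(-2)) = -(314 + 8/(-2)) = -(314 + 8*(-1/2)) = -(314 - 4) = -1*310 = -310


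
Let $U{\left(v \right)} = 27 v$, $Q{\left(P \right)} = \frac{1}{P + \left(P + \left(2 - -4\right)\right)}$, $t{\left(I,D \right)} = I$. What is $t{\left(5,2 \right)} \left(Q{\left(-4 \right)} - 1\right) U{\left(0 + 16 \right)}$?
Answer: $-3240$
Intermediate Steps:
$Q{\left(P \right)} = \frac{1}{6 + 2 P}$ ($Q{\left(P \right)} = \frac{1}{P + \left(P + \left(2 + 4\right)\right)} = \frac{1}{P + \left(P + 6\right)} = \frac{1}{P + \left(6 + P\right)} = \frac{1}{6 + 2 P}$)
$t{\left(5,2 \right)} \left(Q{\left(-4 \right)} - 1\right) U{\left(0 + 16 \right)} = 5 \left(\frac{1}{2 \left(3 - 4\right)} - 1\right) 27 \left(0 + 16\right) = 5 \left(\frac{1}{2 \left(-1\right)} - 1\right) 27 \cdot 16 = 5 \left(\frac{1}{2} \left(-1\right) - 1\right) 432 = 5 \left(- \frac{1}{2} - 1\right) 432 = 5 \left(- \frac{3}{2}\right) 432 = \left(- \frac{15}{2}\right) 432 = -3240$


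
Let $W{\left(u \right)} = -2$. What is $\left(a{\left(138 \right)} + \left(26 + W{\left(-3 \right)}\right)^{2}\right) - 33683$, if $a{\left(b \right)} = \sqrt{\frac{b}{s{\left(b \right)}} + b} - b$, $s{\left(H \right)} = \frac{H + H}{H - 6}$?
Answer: $-33245 + 2 \sqrt{51} \approx -33231.0$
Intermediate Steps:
$s{\left(H \right)} = \frac{2 H}{-6 + H}$
$a{\left(b \right)} = \sqrt{-3 + \frac{3 b}{2}} - b$ ($a{\left(b \right)} = \sqrt{\frac{b}{2 b \frac{1}{-6 + b}} + b} - b = \sqrt{b \frac{-6 + b}{2 b} + b} - b = \sqrt{\left(-3 + \frac{b}{2}\right) + b} - b = \sqrt{-3 + \frac{3 b}{2}} - b$)
$\left(a{\left(138 \right)} + \left(26 + W{\left(-3 \right)}\right)^{2}\right) - 33683 = \left(\left(\frac{\sqrt{-12 + 6 \cdot 138}}{2} - 138\right) + \left(26 - 2\right)^{2}\right) - 33683 = \left(\left(\frac{\sqrt{-12 + 828}}{2} - 138\right) + 24^{2}\right) - 33683 = \left(\left(\frac{\sqrt{816}}{2} - 138\right) + 576\right) - 33683 = \left(\left(\frac{4 \sqrt{51}}{2} - 138\right) + 576\right) - 33683 = \left(\left(2 \sqrt{51} - 138\right) + 576\right) - 33683 = \left(\left(-138 + 2 \sqrt{51}\right) + 576\right) - 33683 = \left(438 + 2 \sqrt{51}\right) - 33683 = -33245 + 2 \sqrt{51}$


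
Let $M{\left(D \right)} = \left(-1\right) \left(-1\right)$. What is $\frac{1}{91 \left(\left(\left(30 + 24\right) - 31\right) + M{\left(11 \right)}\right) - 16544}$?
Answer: $- \frac{1}{14360} \approx -6.9638 \cdot 10^{-5}$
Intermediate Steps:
$M{\left(D \right)} = 1$
$\frac{1}{91 \left(\left(\left(30 + 24\right) - 31\right) + M{\left(11 \right)}\right) - 16544} = \frac{1}{91 \left(\left(\left(30 + 24\right) - 31\right) + 1\right) - 16544} = \frac{1}{91 \left(\left(54 - 31\right) + 1\right) - 16544} = \frac{1}{91 \left(23 + 1\right) - 16544} = \frac{1}{91 \cdot 24 - 16544} = \frac{1}{2184 - 16544} = \frac{1}{-14360} = - \frac{1}{14360}$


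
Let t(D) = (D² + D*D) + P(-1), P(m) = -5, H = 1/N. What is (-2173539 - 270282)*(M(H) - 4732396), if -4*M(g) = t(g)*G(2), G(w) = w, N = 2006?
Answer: 46538469749444128107/4024036 ≈ 1.1565e+13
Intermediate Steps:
H = 1/2006 ≈ 0.00049850
t(D) = -5 + 2*D² (t(D) = (D² + D*D) - 5 = (D² + D²) - 5 = 2*D² - 5 = -5 + 2*D²)
M(g) = 5/2 - g² (M(g) = -(-5 + 2*g²)*2/4 = -(-10 + 4*g²)/4 = 5/2 - g²)
(-2173539 - 270282)*(M(H) - 4732396) = (-2173539 - 270282)*((5/2 - (1/2006)²) - 4732396) = -2443821*((5/2 - 1*1/4024036) - 4732396) = -2443821*((5/2 - 1/4024036) - 4732396) = -2443821*(10060089/4024036 - 4732396) = -2443821*(-19043321810167/4024036) = 46538469749444128107/4024036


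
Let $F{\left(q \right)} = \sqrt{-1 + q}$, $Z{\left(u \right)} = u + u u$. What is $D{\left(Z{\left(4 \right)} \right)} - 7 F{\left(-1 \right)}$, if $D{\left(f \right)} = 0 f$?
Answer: $- 7 i \sqrt{2} \approx - 9.8995 i$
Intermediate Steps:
$Z{\left(u \right)} = u + u^{2}$
$D{\left(f \right)} = 0$
$D{\left(Z{\left(4 \right)} \right)} - 7 F{\left(-1 \right)} = 0 - 7 \sqrt{-1 - 1} = 0 - 7 \sqrt{-2} = 0 - 7 i \sqrt{2} = - 7 i \sqrt{2}$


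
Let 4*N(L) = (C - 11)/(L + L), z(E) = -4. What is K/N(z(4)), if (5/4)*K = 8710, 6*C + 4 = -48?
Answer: 668928/59 ≈ 11338.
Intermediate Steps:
C = -26/3 (C = -2/3 + (1/6)*(-48) = -2/3 - 8 = -26/3 ≈ -8.6667)
K = 6968 (K = (4/5)*8710 = 6968)
N(L) = -59/(24*L) (N(L) = ((-26/3 - 11)/(L + L))/4 = (-59*1/(2*L)/3)/4 = (-59/(6*L))/4 = -59/(24*L))
K/N(z(4)) = 6968/((-59/24/(-4))) = 6968/((-59/24*(-1/4))) = 6968/(59/96) = 6968*(96/59) = 668928/59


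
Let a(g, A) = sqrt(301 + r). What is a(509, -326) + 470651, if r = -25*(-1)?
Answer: 470651 + sqrt(326) ≈ 4.7067e+5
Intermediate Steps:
r = 25
a(g, A) = sqrt(326) (a(g, A) = sqrt(301 + 25) = sqrt(326))
a(509, -326) + 470651 = sqrt(326) + 470651 = 470651 + sqrt(326)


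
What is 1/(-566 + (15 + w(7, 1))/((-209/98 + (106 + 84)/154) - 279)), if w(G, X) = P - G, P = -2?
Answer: -100577/56928738 ≈ -0.0017667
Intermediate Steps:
w(G, X) = -2 - G
1/(-566 + (15 + w(7, 1))/((-209/98 + (106 + 84)/154) - 279)) = 1/(-566 + (15 + (-2 - 1*7))/((-209/98 + (106 + 84)/154) - 279)) = 1/(-566 + (15 + (-2 - 7))/((-209*1/98 + 190*(1/154)) - 279)) = 1/(-566 + (15 - 9)/((-209/98 + 95/77) - 279)) = 1/(-566 + 6/(-969/1078 - 279)) = 1/(-566 + 6/(-301731/1078)) = 1/(-566 + 6*(-1078/301731)) = 1/(-566 - 2156/100577) = 1/(-56928738/100577) = -100577/56928738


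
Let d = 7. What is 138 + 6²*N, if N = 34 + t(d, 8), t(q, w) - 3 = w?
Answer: 1758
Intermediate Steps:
t(q, w) = 3 + w
N = 45 (N = 34 + (3 + 8) = 34 + 11 = 45)
138 + 6²*N = 138 + 6²*45 = 138 + 36*45 = 138 + 1620 = 1758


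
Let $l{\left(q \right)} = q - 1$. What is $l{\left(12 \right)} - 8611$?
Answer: $-8600$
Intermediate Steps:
$l{\left(q \right)} = -1 + q$
$l{\left(12 \right)} - 8611 = \left(-1 + 12\right) - 8611 = 11 - 8611 = -8600$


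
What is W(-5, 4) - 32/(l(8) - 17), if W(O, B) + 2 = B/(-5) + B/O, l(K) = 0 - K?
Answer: -58/25 ≈ -2.3200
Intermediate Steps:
l(K) = -K
W(O, B) = -2 - B/5 + B/O (W(O, B) = -2 + (B/(-5) + B/O) = -2 + (B*(-⅕) + B/O) = -2 + (-B/5 + B/O) = -2 - B/5 + B/O)
W(-5, 4) - 32/(l(8) - 17) = (-2 - ⅕*4 + 4/(-5)) - 32/(-1*8 - 17) = (-2 - ⅘ + 4*(-⅕)) - 32/(-8 - 17) = (-2 - ⅘ - ⅘) - 32/(-25) = -18/5 - 32*(-1/25) = -18/5 + 32/25 = -58/25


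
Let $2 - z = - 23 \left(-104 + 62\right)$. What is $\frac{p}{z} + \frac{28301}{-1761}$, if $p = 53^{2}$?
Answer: $- \frac{32228813}{1697604} \approx -18.985$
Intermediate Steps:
$p = 2809$
$z = -964$ ($z = 2 - - 23 \left(-104 + 62\right) = 2 - \left(-23\right) \left(-42\right) = 2 - 966 = -964$)
$\frac{p}{z} + \frac{28301}{-1761} = \frac{2809}{-964} + \frac{28301}{-1761} = 2809 \left(- \frac{1}{964}\right) + 28301 \left(- \frac{1}{1761}\right) = - \frac{2809}{964} - \frac{28301}{1761} = - \frac{32228813}{1697604}$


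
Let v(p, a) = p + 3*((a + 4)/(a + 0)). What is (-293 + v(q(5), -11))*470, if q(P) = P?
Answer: -1479090/11 ≈ -1.3446e+5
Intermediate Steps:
v(p, a) = p + 3*(4 + a)/a (v(p, a) = p + 3*((4 + a)/a) = p + 3*(4 + a)/a)
(-293 + v(q(5), -11))*470 = (-293 + (3 + 5 + 12/(-11)))*470 = (-293 + (3 + 5 + 12*(-1/11)))*470 = (-293 + (3 + 5 - 12/11))*470 = (-293 + 76/11)*470 = -3147/11*470 = -1479090/11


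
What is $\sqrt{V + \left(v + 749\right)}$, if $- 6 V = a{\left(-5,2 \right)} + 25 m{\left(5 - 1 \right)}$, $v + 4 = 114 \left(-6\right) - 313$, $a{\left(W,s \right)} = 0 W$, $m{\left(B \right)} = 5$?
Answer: $\frac{i \sqrt{9822}}{6} \approx 16.518 i$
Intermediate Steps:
$a{\left(W,s \right)} = 0$
$v = -1001$ ($v = -4 + \left(114 \left(-6\right) - 313\right) = -4 - 997 = -1001$)
$V = - \frac{125}{6}$ ($V = - \frac{0 + 25 \cdot 5}{6} = - \frac{0 + 125}{6} = \left(- \frac{1}{6}\right) 125 = - \frac{125}{6} \approx -20.833$)
$\sqrt{V + \left(v + 749\right)} = \sqrt{- \frac{125}{6} + \left(-1001 + 749\right)} = \sqrt{- \frac{125}{6} - 252} = \sqrt{- \frac{1637}{6}} = \frac{i \sqrt{9822}}{6}$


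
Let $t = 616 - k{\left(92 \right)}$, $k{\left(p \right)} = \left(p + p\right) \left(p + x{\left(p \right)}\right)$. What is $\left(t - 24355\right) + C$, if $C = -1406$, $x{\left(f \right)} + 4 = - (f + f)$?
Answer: $-7481$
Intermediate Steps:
$x{\left(f \right)} = -4 - 2 f$ ($x{\left(f \right)} = -4 - \left(f + f\right) = -4 - 2 f$)
$k{\left(p \right)} = 2 p \left(-4 - p\right)$ ($k{\left(p \right)} = \left(p + p\right) \left(p - \left(4 + 2 p\right)\right) = 2 p \left(-4 - p\right)$)
$t = 18280$ ($t = 616 - 2 \cdot 92 \left(-4 - 92\right) = 616 - 2 \cdot 92 \left(-96\right) = 616 - -17664 = 616 + 17664 = 18280$)
$\left(t - 24355\right) + C = \left(18280 - 24355\right) - 1406 = -6075 - 1406 = -7481$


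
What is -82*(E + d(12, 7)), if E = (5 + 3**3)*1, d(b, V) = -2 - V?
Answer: -1886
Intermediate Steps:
E = 32 (E = (5 + 27)*1 = 32*1 = 32)
-82*(E + d(12, 7)) = -82*(32 + (-2 - 1*7)) = -82*(32 + (-2 - 7)) = -82*(32 - 9) = -82*23 = -1886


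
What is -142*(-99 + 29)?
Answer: 9940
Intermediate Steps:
-142*(-99 + 29) = -142*(-70) = 9940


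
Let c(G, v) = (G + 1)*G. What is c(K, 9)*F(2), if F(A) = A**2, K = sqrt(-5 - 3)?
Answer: -32 + 8*I*sqrt(2) ≈ -32.0 + 11.314*I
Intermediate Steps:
K = 2*I*sqrt(2) (K = sqrt(-8) = 2*I*sqrt(2) ≈ 2.8284*I)
c(G, v) = G*(1 + G) (c(G, v) = (1 + G)*G = G*(1 + G))
c(K, 9)*F(2) = ((2*I*sqrt(2))*(1 + 2*I*sqrt(2)))*2**2 = (2*I*sqrt(2)*(1 + 2*I*sqrt(2)))*4 = 8*I*sqrt(2)*(1 + 2*I*sqrt(2))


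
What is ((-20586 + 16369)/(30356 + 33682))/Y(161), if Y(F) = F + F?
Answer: -4217/20620236 ≈ -0.00020451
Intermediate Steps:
Y(F) = 2*F
((-20586 + 16369)/(30356 + 33682))/Y(161) = ((-20586 + 16369)/(30356 + 33682))/((2*161)) = -4217/64038/322 = -4217*1/64038*(1/322) = -4217/64038*1/322 = -4217/20620236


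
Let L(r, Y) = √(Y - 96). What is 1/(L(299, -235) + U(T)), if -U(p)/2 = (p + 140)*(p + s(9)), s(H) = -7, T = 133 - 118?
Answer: -2480/6150731 - I*√331/6150731 ≈ -0.0004032 - 2.9579e-6*I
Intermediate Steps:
T = 15
L(r, Y) = √(-96 + Y)
U(p) = -2*(-7 + p)*(140 + p) (U(p) = -2*(p + 140)*(p - 7) = -2*(140 + p)*(-7 + p) = -2*(-7 + p)*(140 + p))
1/(L(299, -235) + U(T)) = 1/(√(-96 - 235) + (1960 - 266*15 - 2*15²)) = 1/(√(-331) + (1960 - 3990 - 2*225)) = 1/(I*√331 + (1960 - 3990 - 450)) = 1/(I*√331 - 2480) = 1/(-2480 + I*√331)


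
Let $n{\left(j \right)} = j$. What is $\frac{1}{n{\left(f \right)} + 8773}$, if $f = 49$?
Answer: $\frac{1}{8822} \approx 0.00011335$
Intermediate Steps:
$\frac{1}{n{\left(f \right)} + 8773} = \frac{1}{49 + 8773} = \frac{1}{8822}$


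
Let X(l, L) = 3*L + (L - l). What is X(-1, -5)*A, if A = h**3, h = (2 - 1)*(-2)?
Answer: 152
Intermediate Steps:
X(l, L) = -l + 4*L
h = -2 (h = 1*(-2) = -2)
A = -8 (A = (-2)**3 = -8)
X(-1, -5)*A = (-1*(-1) + 4*(-5))*(-8) = (1 - 20)*(-8) = -19*(-8) = 152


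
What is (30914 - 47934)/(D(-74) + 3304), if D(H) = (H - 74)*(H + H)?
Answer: -185/274 ≈ -0.67518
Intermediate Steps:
D(H) = 2*H*(-74 + H) (D(H) = (-74 + H)*(2*H) = 2*H*(-74 + H))
(30914 - 47934)/(D(-74) + 3304) = (30914 - 47934)/(2*(-74)*(-74 - 74) + 3304) = -17020/(2*(-74)*(-148) + 3304) = -17020/(21904 + 3304) = -17020/25208 = -17020*1/25208 = -185/274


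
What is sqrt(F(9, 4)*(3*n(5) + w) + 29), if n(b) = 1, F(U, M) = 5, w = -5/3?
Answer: sqrt(321)/3 ≈ 5.9722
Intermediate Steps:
w = -5/3 (w = -5*1/3 = -5/3 ≈ -1.6667)
sqrt(F(9, 4)*(3*n(5) + w) + 29) = sqrt(5*(3*1 - 5/3) + 29) = sqrt(5*(3 - 5/3) + 29) = sqrt(5*(4/3) + 29) = sqrt(20/3 + 29) = sqrt(107/3) = sqrt(321)/3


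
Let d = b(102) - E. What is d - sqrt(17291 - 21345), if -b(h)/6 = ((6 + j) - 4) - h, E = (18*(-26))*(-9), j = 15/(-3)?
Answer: -3582 - I*sqrt(4054) ≈ -3582.0 - 63.671*I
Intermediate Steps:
j = -5 (j = 15*(-1/3) = -5)
E = 4212 (E = -468*(-9) = 4212)
b(h) = 18 + 6*h (b(h) = -6*(((6 - 5) - 4) - h) = -6*((1 - 4) - h) = -6*(-3 - h) = 18 + 6*h)
d = -3582 (d = (18 + 6*102) - 1*4212 = (18 + 612) - 4212 = 630 - 4212 = -3582)
d - sqrt(17291 - 21345) = -3582 - sqrt(17291 - 21345) = -3582 - sqrt(-4054) = -3582 - I*sqrt(4054)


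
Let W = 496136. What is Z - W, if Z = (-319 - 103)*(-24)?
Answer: -486008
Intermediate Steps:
Z = 10128 (Z = -422*(-24) = 10128)
Z - W = 10128 - 1*496136 = 10128 - 496136 = -486008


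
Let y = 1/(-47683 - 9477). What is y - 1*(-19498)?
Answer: 1114505679/57160 ≈ 19498.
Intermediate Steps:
y = -1/57160 (y = 1/(-57160) = -1/57160 ≈ -1.7495e-5)
y - 1*(-19498) = -1/57160 - 1*(-19498) = -1/57160 + 19498 = 1114505679/57160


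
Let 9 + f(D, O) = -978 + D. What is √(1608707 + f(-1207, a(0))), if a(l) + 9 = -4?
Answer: √1606513 ≈ 1267.5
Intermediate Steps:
a(l) = -13 (a(l) = -9 - 4 = -13)
f(D, O) = -987 + D (f(D, O) = -9 + (-978 + D) = -987 + D)
√(1608707 + f(-1207, a(0))) = √(1608707 + (-987 - 1207)) = √(1608707 - 2194) = √1606513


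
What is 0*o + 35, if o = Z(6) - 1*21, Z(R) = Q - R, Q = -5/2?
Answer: 35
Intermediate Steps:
Q = -5/2 (Q = -5*½ = -5/2 ≈ -2.5000)
Z(R) = -5/2 - R
o = -59/2 (o = (-5/2 - 1*6) - 1*21 = (-5/2 - 6) - 21 = -17/2 - 21 = -59/2 ≈ -29.500)
0*o + 35 = 0*(-59/2) + 35 = 0 + 35 = 35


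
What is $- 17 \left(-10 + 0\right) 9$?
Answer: $1530$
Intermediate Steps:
$- 17 \left(-10 + 0\right) 9 = \left(-17\right) \left(-10\right) 9 = 170 \cdot 9 = 1530$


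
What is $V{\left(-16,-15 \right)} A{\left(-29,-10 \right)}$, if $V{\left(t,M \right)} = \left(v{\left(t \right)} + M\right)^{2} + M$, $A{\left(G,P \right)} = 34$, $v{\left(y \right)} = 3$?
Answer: $4386$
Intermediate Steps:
$V{\left(t,M \right)} = M + \left(3 + M\right)^{2}$ ($V{\left(t,M \right)} = \left(3 + M\right)^{2} + M = M + \left(3 + M\right)^{2}$)
$V{\left(-16,-15 \right)} A{\left(-29,-10 \right)} = \left(-15 + \left(3 - 15\right)^{2}\right) 34 = \left(-15 + \left(-12\right)^{2}\right) 34 = \left(-15 + 144\right) 34 = 129 \cdot 34 = 4386$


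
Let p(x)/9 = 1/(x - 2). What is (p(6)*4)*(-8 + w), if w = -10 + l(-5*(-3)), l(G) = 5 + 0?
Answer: -117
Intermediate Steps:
l(G) = 5
p(x) = 9/(-2 + x) (p(x) = 9/(x - 2) = 9/(-2 + x))
w = -5 (w = -10 + 5 = -5)
(p(6)*4)*(-8 + w) = ((9/(-2 + 6))*4)*(-8 - 5) = ((9/4)*4)*(-13) = 9*(-13) = -117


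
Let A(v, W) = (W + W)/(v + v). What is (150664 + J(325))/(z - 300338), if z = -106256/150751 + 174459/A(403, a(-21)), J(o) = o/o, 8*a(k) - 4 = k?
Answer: -386119290055/85560474839414 ≈ -0.0045128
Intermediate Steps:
a(k) = 1/2 + k/8
J(o) = 1
A(v, W) = W/v (A(v, W) = (2*W)/((2*v)) = (2*W)*(1/(2*v)) = W/v)
z = -84790778524168/2562767 (z = -106256/150751 + 174459/(((1/2 + (1/8)*(-21))/403)) = -106256*1/150751 + 174459/(((1/2 - 21/8)*(1/403))) = -106256/150751 + 174459/((-17/8*1/403)) = -106256/150751 + 174459/(-17/3224) = -106256/150751 + 174459*(-3224/17) = -106256/150751 - 562455816/17 = -84790778524168/2562767 ≈ -3.3086e+7)
(150664 + J(325))/(z - 300338) = (150664 + 1)/(-84790778524168/2562767 - 300338) = 150665/(-85560474839414/2562767) = 150665*(-2562767/85560474839414) = -386119290055/85560474839414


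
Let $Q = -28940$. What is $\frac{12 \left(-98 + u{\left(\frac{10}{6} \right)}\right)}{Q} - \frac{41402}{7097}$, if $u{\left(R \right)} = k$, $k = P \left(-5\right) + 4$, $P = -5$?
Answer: $- \frac{298074391}{51346795} \approx -5.8051$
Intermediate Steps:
$k = 29$ ($k = \left(-5\right) \left(-5\right) + 4 = 25 + 4 = 29$)
$u{\left(R \right)} = 29$
$\frac{12 \left(-98 + u{\left(\frac{10}{6} \right)}\right)}{Q} - \frac{41402}{7097} = \frac{12 \left(-98 + 29\right)}{-28940} - \frac{41402}{7097} = 12 \left(-69\right) \left(- \frac{1}{28940}\right) - \frac{41402}{7097} = \left(-828\right) \left(- \frac{1}{28940}\right) - \frac{41402}{7097} = \frac{207}{7235} - \frac{41402}{7097} = - \frac{298074391}{51346795}$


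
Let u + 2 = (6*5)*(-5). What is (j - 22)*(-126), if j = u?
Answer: 21924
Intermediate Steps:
u = -152 (u = -2 + (6*5)*(-5) = -2 + 30*(-5) = -2 - 150 = -152)
j = -152
(j - 22)*(-126) = (-152 - 22)*(-126) = -174*(-126) = 21924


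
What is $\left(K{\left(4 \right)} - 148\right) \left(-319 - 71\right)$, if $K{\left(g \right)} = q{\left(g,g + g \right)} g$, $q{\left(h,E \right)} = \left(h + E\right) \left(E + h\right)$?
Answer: $-166920$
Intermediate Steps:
$q{\left(h,E \right)} = \left(E + h\right)^{2}$ ($q{\left(h,E \right)} = \left(E + h\right) \left(E + h\right) = \left(E + h\right)^{2}$)
$K{\left(g \right)} = 9 g^{3}$ ($K{\left(g \right)} = \left(\left(g + g\right) + g\right)^{2} g = \left(2 g + g\right)^{2} g = \left(3 g\right)^{2} g = 9 g^{2} g = 9 g^{3}$)
$\left(K{\left(4 \right)} - 148\right) \left(-319 - 71\right) = \left(9 \cdot 4^{3} - 148\right) \left(-319 - 71\right) = \left(9 \cdot 64 - 148\right) \left(-390\right) = \left(576 - 148\right) \left(-390\right) = 428 \left(-390\right) = -166920$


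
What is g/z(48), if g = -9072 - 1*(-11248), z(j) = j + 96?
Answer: 136/9 ≈ 15.111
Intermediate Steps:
z(j) = 96 + j
g = 2176 (g = -9072 + 11248 = 2176)
g/z(48) = 2176/(96 + 48) = 2176/144 = 2176*(1/144) = 136/9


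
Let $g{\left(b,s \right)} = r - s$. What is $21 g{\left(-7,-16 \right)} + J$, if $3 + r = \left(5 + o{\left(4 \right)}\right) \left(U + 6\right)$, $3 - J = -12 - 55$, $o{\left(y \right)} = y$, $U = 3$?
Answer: $2044$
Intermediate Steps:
$J = 70$ ($J = 3 - \left(-12 - 55\right) = 3 - -67 = 3 + 67 = 70$)
$r = 78$ ($r = -3 + \left(5 + 4\right) \left(3 + 6\right) = -3 + 9 \cdot 9 = -3 + 81 = 78$)
$g{\left(b,s \right)} = 78 - s$
$21 g{\left(-7,-16 \right)} + J = 21 \left(78 - -16\right) + 70 = 21 \left(78 + 16\right) + 70 = 21 \cdot 94 + 70 = 1974 + 70 = 2044$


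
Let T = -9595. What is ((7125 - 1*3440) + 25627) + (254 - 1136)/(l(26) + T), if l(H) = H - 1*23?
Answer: 140580793/4796 ≈ 29312.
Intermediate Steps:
l(H) = -23 + H (l(H) = H - 23 = -23 + H)
((7125 - 1*3440) + 25627) + (254 - 1136)/(l(26) + T) = ((7125 - 1*3440) + 25627) + (254 - 1136)/((-23 + 26) - 9595) = ((7125 - 3440) + 25627) - 882/(3 - 9595) = (3685 + 25627) - 882/(-9592) = 29312 - 882*(-1/9592) = 29312 + 441/4796 = 140580793/4796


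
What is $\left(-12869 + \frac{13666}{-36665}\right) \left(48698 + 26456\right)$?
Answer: $- \frac{35461832079854}{36665} \approx -9.6718 \cdot 10^{8}$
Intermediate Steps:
$\left(-12869 + \frac{13666}{-36665}\right) \left(48698 + 26456\right) = \left(-12869 + 13666 \left(- \frac{1}{36665}\right)\right) 75154 = \left(-12869 - \frac{13666}{36665}\right) 75154 = \left(- \frac{471855551}{36665}\right) 75154 = - \frac{35461832079854}{36665}$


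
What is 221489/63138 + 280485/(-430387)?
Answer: 77616724313/27173774406 ≈ 2.8563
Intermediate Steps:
221489/63138 + 280485/(-430387) = 221489*(1/63138) + 280485*(-1/430387) = 221489/63138 - 280485/430387 = 77616724313/27173774406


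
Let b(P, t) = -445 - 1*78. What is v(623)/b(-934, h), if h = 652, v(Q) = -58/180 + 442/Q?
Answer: -21713/29324610 ≈ -0.00074044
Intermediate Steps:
v(Q) = -29/90 + 442/Q (v(Q) = -58*1/180 + 442/Q = -29/90 + 442/Q)
b(P, t) = -523 (b(P, t) = -445 - 78 = -523)
v(623)/b(-934, h) = (-29/90 + 442/623)/(-523) = (-29/90 + 442*(1/623))*(-1/523) = (-29/90 + 442/623)*(-1/523) = (21713/56070)*(-1/523) = -21713/29324610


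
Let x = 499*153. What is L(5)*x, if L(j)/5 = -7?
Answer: -2672145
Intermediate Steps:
L(j) = -35 (L(j) = 5*(-7) = -35)
x = 76347
L(5)*x = -35*76347 = -2672145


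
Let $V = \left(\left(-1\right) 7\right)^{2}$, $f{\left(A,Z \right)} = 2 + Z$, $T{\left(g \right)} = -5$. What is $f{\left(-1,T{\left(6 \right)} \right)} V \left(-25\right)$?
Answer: $3675$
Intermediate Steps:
$V = 49$ ($V = \left(-7\right)^{2} = 49$)
$f{\left(-1,T{\left(6 \right)} \right)} V \left(-25\right) = \left(2 - 5\right) 49 \left(-25\right) = \left(-3\right) 49 \left(-25\right) = \left(-147\right) \left(-25\right) = 3675$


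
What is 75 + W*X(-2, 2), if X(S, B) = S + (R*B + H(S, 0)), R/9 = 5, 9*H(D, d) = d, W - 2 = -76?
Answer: -6437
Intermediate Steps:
W = -74 (W = 2 - 76 = -74)
H(D, d) = d/9
R = 45 (R = 9*5 = 45)
X(S, B) = S + 45*B (X(S, B) = S + (45*B + (⅑)*0) = S + (45*B + 0) = S + 45*B)
75 + W*X(-2, 2) = 75 - 74*(-2 + 45*2) = 75 - 74*(-2 + 90) = 75 - 74*88 = 75 - 6512 = -6437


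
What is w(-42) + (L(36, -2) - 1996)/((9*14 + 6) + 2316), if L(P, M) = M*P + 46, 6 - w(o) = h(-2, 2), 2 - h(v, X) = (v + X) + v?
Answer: 479/408 ≈ 1.1740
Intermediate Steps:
h(v, X) = 2 - X - 2*v (h(v, X) = 2 - ((v + X) + v) = 2 - ((X + v) + v) = 2 - (X + 2*v) = 2 + (-X - 2*v) = 2 - X - 2*v)
w(o) = 2 (w(o) = 6 - (2 - 1*2 - 2*(-2)) = 6 - (2 - 2 + 4) = 6 - 1*4 = 6 - 4 = 2)
L(P, M) = 46 + M*P
w(-42) + (L(36, -2) - 1996)/((9*14 + 6) + 2316) = 2 + ((46 - 2*36) - 1996)/((9*14 + 6) + 2316) = 2 + ((46 - 72) - 1996)/((126 + 6) + 2316) = 2 + (-26 - 1996)/(132 + 2316) = 2 - 2022/2448 = 2 - 2022*1/2448 = 2 - 337/408 = 479/408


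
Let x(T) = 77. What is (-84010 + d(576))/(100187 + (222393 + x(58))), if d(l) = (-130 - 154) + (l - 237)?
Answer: -83955/322657 ≈ -0.26020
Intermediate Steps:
d(l) = -521 + l (d(l) = -284 + (-237 + l) = -521 + l)
(-84010 + d(576))/(100187 + (222393 + x(58))) = (-84010 + (-521 + 576))/(100187 + (222393 + 77)) = (-84010 + 55)/(100187 + 222470) = -83955/322657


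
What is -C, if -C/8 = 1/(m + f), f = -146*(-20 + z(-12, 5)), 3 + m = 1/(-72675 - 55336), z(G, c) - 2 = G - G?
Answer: 512044/168014437 ≈ 0.0030476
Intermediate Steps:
z(G, c) = 2 (z(G, c) = 2 + (G - G) = 2 + 0 = 2)
m = -384034/128011 (m = -3 + 1/(-72675 - 55336) = -3 + 1/(-128011) = -3 - 1/128011 = -384034/128011 ≈ -3.0000)
f = 2628 (f = -146*(-20 + 2) = -146*(-18) = 2628)
C = -512044/168014437 (C = -8/(-384034/128011 + 2628) = -8/336028874/128011 = -8*128011/336028874 = -512044/168014437 ≈ -0.0030476)
-C = -1*(-512044/168014437) = 512044/168014437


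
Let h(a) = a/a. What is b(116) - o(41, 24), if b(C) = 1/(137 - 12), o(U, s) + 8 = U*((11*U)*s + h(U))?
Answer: -55477124/125 ≈ -4.4382e+5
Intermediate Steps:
h(a) = 1
o(U, s) = -8 + U*(1 + 11*U*s) (o(U, s) = -8 + U*((11*U)*s + 1) = -8 + U*(11*U*s + 1) = -8 + U*(1 + 11*U*s))
b(C) = 1/125
b(116) - o(41, 24) = 1/125 - (-8 + 41 + 11*24*41²) = 1/125 - (-8 + 41 + 11*24*1681) = 1/125 - (-8 + 41 + 443784) = 1/125 - 1*443817 = 1/125 - 443817 = -55477124/125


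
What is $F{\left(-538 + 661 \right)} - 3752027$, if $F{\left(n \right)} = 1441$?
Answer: $-3750586$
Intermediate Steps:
$F{\left(-538 + 661 \right)} - 3752027 = 1441 - 3752027 = -3750586$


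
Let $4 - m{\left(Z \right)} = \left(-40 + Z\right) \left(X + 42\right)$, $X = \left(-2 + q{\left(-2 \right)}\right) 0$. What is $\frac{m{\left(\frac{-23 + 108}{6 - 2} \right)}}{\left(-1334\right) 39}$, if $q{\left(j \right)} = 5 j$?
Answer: $- \frac{1583}{104052} \approx -0.015214$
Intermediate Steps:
$X = 0$ ($X = \left(-2 + 5 \left(-2\right)\right) 0 = \left(-2 - 10\right) 0 = \left(-12\right) 0 = 0$)
$m{\left(Z \right)} = 1684 - 42 Z$ ($m{\left(Z \right)} = 4 - \left(-40 + Z\right) \left(0 + 42\right) = 4 - \left(-40 + Z\right) 42 = 4 - \left(-1680 + 42 Z\right) = 1684 - 42 Z$)
$\frac{m{\left(\frac{-23 + 108}{6 - 2} \right)}}{\left(-1334\right) 39} = \frac{1684 - 42 \frac{-23 + 108}{6 - 2}}{\left(-1334\right) 39} = \frac{1684 - 42 \cdot \frac{85}{4}}{-52026} = \left(1684 - 42 \cdot 85 \cdot \frac{1}{4}\right) \left(- \frac{1}{52026}\right) = \left(1684 - \frac{1785}{2}\right) \left(- \frac{1}{52026}\right) = \frac{1583}{2} \left(- \frac{1}{52026}\right) = - \frac{1583}{104052}$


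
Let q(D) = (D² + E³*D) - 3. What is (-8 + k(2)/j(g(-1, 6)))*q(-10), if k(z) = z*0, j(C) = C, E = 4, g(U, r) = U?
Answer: 4344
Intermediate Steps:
k(z) = 0
q(D) = -3 + D² + 64*D (q(D) = (D² + 4³*D) - 3 = (D² + 64*D) - 3 = -3 + D² + 64*D)
(-8 + k(2)/j(g(-1, 6)))*q(-10) = (-8 + 0/(-1))*(-3 + (-10)² + 64*(-10)) = (-8 + 0*(-1))*(-3 + 100 - 640) = (-8 + 0)*(-543) = -8*(-543) = 4344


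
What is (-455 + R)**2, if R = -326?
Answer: 609961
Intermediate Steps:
(-455 + R)**2 = (-455 - 326)**2 = (-781)**2 = 609961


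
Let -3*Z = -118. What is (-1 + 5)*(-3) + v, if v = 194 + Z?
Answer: 664/3 ≈ 221.33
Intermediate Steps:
Z = 118/3 (Z = -1/3*(-118) = 118/3 ≈ 39.333)
v = 700/3 (v = 194 + 118/3 = 700/3 ≈ 233.33)
(-1 + 5)*(-3) + v = (-1 + 5)*(-3) + 700/3 = 4*(-3) + 700/3 = -12 + 700/3 = 664/3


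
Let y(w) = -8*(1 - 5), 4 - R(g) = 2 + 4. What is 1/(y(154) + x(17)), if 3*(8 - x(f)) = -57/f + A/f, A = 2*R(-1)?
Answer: 51/2101 ≈ 0.024274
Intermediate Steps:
R(g) = -2 (R(g) = 4 - (2 + 4) = 4 - 1*6 = 4 - 6 = -2)
A = -4 (A = 2*(-2) = -4)
x(f) = 8 + 61/(3*f) (x(f) = 8 - (-57/f - 4/f)/3 = 8 - (-61)/(3*f) = 8 + 61/(3*f))
y(w) = 32 (y(w) = -8*(-4) = 32)
1/(y(154) + x(17)) = 1/(32 + (8 + (61/3)/17)) = 1/(32 + (8 + (61/3)*(1/17))) = 1/(32 + (8 + 61/51)) = 1/(32 + 469/51) = 1/(2101/51) = 51/2101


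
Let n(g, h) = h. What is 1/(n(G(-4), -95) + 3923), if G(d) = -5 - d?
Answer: 1/3828 ≈ 0.00026123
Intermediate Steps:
1/(n(G(-4), -95) + 3923) = 1/(-95 + 3923) = 1/3828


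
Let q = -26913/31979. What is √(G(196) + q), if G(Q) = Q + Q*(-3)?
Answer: I*√401741975699/31979 ≈ 19.82*I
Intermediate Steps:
G(Q) = -2*Q (G(Q) = Q - 3*Q = -2*Q)
q = -26913/31979 (q = -26913*1/31979 = -26913/31979 ≈ -0.84158)
√(G(196) + q) = √(-2*196 - 26913/31979) = √(-392 - 26913/31979) = √(-12562681/31979) = I*√401741975699/31979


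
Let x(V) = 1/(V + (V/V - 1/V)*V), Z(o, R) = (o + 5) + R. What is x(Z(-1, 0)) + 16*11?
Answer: 1233/7 ≈ 176.14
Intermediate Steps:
Z(o, R) = 5 + R + o (Z(o, R) = (5 + o) + R = 5 + R + o)
x(V) = 1/(V + V*(1 - 1/V)) (x(V) = 1/(V + (1 - 1/V)*V) = 1/(V + V*(1 - 1/V)))
x(Z(-1, 0)) + 16*11 = 1/(-1 + 2*(5 + 0 - 1)) + 16*11 = 1/(-1 + 2*4) + 176 = 1/(-1 + 8) + 176 = 1/7 + 176 = 1233/7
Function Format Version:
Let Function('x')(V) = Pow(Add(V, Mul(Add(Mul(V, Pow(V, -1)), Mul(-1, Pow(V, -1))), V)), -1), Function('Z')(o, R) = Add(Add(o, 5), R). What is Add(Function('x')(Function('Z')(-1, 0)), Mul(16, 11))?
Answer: Rational(1233, 7) ≈ 176.14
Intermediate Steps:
Function('Z')(o, R) = Add(5, R, o) (Function('Z')(o, R) = Add(Add(5, o), R) = Add(5, R, o))
Function('x')(V) = Pow(Add(V, Mul(V, Add(1, Mul(-1, Pow(V, -1))))), -1) (Function('x')(V) = Pow(Add(V, Mul(Add(1, Mul(-1, Pow(V, -1))), V)), -1) = Pow(Add(V, Mul(V, Add(1, Mul(-1, Pow(V, -1))))), -1))
Add(Function('x')(Function('Z')(-1, 0)), Mul(16, 11)) = Add(Pow(Add(-1, Mul(2, Add(5, 0, -1))), -1), Mul(16, 11)) = Add(Pow(Add(-1, Mul(2, 4)), -1), 176) = Add(Pow(Add(-1, 8), -1), 176) = Add(Pow(7, -1), 176) = Add(Rational(1, 7), 176) = Rational(1233, 7)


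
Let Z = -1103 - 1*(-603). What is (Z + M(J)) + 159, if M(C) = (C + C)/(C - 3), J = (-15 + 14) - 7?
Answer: -3735/11 ≈ -339.55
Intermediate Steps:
Z = -500 (Z = -1103 + 603 = -500)
J = -8 (J = -1 - 7 = -8)
M(C) = 2*C/(-3 + C) (M(C) = (2*C)/(-3 + C) = 2*C/(-3 + C))
(Z + M(J)) + 159 = (-500 + 2*(-8)/(-3 - 8)) + 159 = (-500 + 2*(-8)/(-11)) + 159 = (-500 + 2*(-8)*(-1/11)) + 159 = (-500 + 16/11) + 159 = -5484/11 + 159 = -3735/11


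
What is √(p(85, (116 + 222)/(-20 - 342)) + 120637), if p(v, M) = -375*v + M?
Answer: √2907901293/181 ≈ 297.93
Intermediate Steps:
p(v, M) = M - 375*v
√(p(85, (116 + 222)/(-20 - 342)) + 120637) = √(((116 + 222)/(-20 - 342) - 375*85) + 120637) = √((338/(-362) - 31875) + 120637) = √((338*(-1/362) - 31875) + 120637) = √((-169/181 - 31875) + 120637) = √(-5769544/181 + 120637) = √(16065753/181) = √2907901293/181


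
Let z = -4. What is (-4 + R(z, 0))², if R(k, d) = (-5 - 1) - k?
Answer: 36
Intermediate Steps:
R(k, d) = -6 - k
(-4 + R(z, 0))² = (-4 + (-6 - 1*(-4)))² = (-4 + (-6 + 4))² = (-4 - 2)² = (-6)² = 36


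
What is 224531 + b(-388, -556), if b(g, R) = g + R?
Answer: 223587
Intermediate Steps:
b(g, R) = R + g
224531 + b(-388, -556) = 224531 + (-556 - 388) = 224531 - 944 = 223587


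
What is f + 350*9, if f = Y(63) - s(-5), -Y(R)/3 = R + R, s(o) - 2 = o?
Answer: 2775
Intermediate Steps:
s(o) = 2 + o
Y(R) = -6*R (Y(R) = -3*(R + R) = -6*R)
f = -375 (f = -6*63 - (2 - 5) = -378 - 1*(-3) = -378 + 3 = -375)
f + 350*9 = -375 + 350*9 = -375 + 3150 = 2775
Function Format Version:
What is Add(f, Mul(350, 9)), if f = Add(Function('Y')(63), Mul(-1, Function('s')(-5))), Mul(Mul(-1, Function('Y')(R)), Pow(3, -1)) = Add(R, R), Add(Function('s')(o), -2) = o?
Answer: 2775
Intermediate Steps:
Function('s')(o) = Add(2, o)
Function('Y')(R) = Mul(-6, R) (Function('Y')(R) = Mul(-3, Add(R, R)) = Mul(-3, Mul(2, R)) = Mul(-6, R))
f = -375 (f = Add(Mul(-6, 63), Mul(-1, Add(2, -5))) = Add(-378, Mul(-1, -3)) = Add(-378, 3) = -375)
Add(f, Mul(350, 9)) = Add(-375, Mul(350, 9)) = Add(-375, 3150) = 2775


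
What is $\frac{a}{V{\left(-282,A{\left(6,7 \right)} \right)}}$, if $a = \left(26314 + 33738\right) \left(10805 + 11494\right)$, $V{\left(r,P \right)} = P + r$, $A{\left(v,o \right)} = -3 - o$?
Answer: $- \frac{334774887}{73} \approx -4.586 \cdot 10^{6}$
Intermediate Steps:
$a = 1339099548$ ($a = 60052 \cdot 22299 = 1339099548$)
$\frac{a}{V{\left(-282,A{\left(6,7 \right)} \right)}} = \frac{1339099548}{\left(-3 - 7\right) - 282} = \frac{1339099548}{-10 - 282} = \frac{1339099548}{-292} = 1339099548 \left(- \frac{1}{292}\right) = - \frac{334774887}{73}$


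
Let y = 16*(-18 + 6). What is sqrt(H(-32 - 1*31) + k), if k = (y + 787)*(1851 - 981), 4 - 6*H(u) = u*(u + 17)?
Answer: sqrt(4654509)/3 ≈ 719.14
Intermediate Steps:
H(u) = 2/3 - u*(17 + u)/6 (H(u) = 2/3 - u*(u + 17)/6 = 2/3 - u*(17 + u)/6)
y = -192 (y = 16*(-12) = -192)
k = 517650 (k = (-192 + 787)*(1851 - 981) = 595*870 = 517650)
sqrt(H(-32 - 1*31) + k) = sqrt((2/3 - 17*(-32 - 1*31)/6 - (-32 - 1*31)**2/6) + 517650) = sqrt((2/3 - 17*(-32 - 31)/6 - (-32 - 31)**2/6) + 517650) = sqrt((2/3 - 17/6*(-63) - 1/6*(-63)**2) + 517650) = sqrt((2/3 + 357/2 - 1/6*3969) + 517650) = sqrt((2/3 + 357/2 - 1323/2) + 517650) = sqrt(-1447/3 + 517650) = sqrt(1551503/3) = sqrt(4654509)/3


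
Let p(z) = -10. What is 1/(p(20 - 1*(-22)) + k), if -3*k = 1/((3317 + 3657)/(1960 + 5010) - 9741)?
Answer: -101831694/1018313455 ≈ -0.10000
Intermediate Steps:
k = 3485/101831694 (k = -1/(3*((3317 + 3657)/(1960 + 5010) - 9741)) = -1/(3*(6974/6970 - 9741)) = -1/(3*(6974*(1/6970) - 9741)) = -1/(3*(3487/3485 - 9741)) = -1/(3*(-33943898/3485)) = -⅓*(-3485/33943898) = 3485/101831694 ≈ 3.4223e-5)
1/(p(20 - 1*(-22)) + k) = 1/(-10 + 3485/101831694) = 1/(-1018313455/101831694) = -101831694/1018313455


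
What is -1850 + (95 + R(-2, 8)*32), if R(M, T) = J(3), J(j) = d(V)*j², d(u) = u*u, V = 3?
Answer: 837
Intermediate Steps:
d(u) = u²
J(j) = 9*j² (J(j) = 3²*j² = 9*j²)
R(M, T) = 81 (R(M, T) = 9*3² = 9*9 = 81)
-1850 + (95 + R(-2, 8)*32) = -1850 + (95 + 81*32) = -1850 + (95 + 2592) = -1850 + 2687 = 837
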